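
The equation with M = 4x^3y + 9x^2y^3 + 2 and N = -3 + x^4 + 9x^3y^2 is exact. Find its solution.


Check exactness: ∂M/∂y = 4x^3 + 27x^2y^2 and ∂N/∂x = 4x^3 + 27x^2y^2; equal, so the equation is exact.
Integrate M with respect to x (treating y as constant): ∫M dx = x^4y + 3x^3y^3 + 2x + h(y).
Differentiate w.r.t. y and set equal to N: the x-dependent terms already match, leaving h'(y) = -3. Integrate: h(y) = -3y.
So F(x,y) = -3y + x^4y + 3x^3y^3 + 2x.
General solution: -3y + x^4y + 3x^3y^3 + 2x = C.


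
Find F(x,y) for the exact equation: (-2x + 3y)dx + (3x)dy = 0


Check exactness: ∂M/∂y = 3 and ∂N/∂x = 3; equal, so the equation is exact.
Integrate M with respect to x (treating y as constant): ∫M dx = -x^2 + 3xy + h(y).
Differentiate w.r.t. y and set equal to N: all terms match, so h'(y) = 0 and h is a constant absorbed into C.
General solution: -x^2 + 3xy = C.


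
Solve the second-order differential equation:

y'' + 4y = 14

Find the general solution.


Homogeneous part: r² + 4 = 0 ⇒ r = ±2i, so y_h = C₁cos(2x) + C₂sin(2x).
Try constant y_p = A; plug in: 4A = 14 ⇒ A = 7/2.
General solution: y = C₁cos(2x) + C₂sin(2x) + 7/2.


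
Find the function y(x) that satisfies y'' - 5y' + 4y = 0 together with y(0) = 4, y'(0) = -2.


Characteristic roots of r² - 5r + 4 = 0 are 1, 4.
General solution y = c₁ e^(x) + c₂ e^(4x).
Apply y(0) = 4: c₁ + c₂ = 4. Apply y'(0) = -2: 1 c₁ + 4 c₂ = -2.
Solve: c₁ = 6, c₂ = -2.
Particular solution: y = 6e^(x) - 2e^(4x).


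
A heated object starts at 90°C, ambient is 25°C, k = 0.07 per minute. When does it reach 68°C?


From T(t) = T_a + (T₀ - T_a)e^(-kt), set T(t) = 68:
(68 - 25) / (90 - 25) = e^(-0.07t), so t = -ln(0.662)/0.07 ≈ 5.9 minutes.


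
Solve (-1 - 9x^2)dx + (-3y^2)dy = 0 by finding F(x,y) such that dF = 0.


Check exactness: ∂M/∂y = 0 and ∂N/∂x = 0; equal, so the equation is exact.
Integrate M with respect to x (treating y as constant): ∫M dx = -x - 3x^3 + h(y).
Differentiate w.r.t. y and set equal to N: the x-dependent terms already match, leaving h'(y) = -3y^2. Integrate: h(y) = -y^3.
So F(x,y) = -y^3 - x - 3x^3.
General solution: -y^3 - x - 3x^3 = C.


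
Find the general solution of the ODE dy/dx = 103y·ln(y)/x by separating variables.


Separate: dy/[y ln(y)] = 103 dx/x.
Substitute u = ln(y): du/u = 103 dx/x.
Integrate: ln|ln(y)| = 103ln|x| + C₀, hence ln(y) = C·x^103.


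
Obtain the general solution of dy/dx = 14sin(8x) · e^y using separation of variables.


Separate: e^(-y) dy = 14sin(8x) dx.
Integrate: -e^(-y) = -(7/4)cos(8x) + C₀.
Rearrange: e^(-y) = (7/4)cos(8x) + C.


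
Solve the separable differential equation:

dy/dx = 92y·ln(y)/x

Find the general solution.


Separate: dy/[y ln(y)] = 92 dx/x.
Substitute u = ln(y): du/u = 92 dx/x.
Integrate: ln|ln(y)| = 92ln|x| + C₀, hence ln(y) = C·x^92.


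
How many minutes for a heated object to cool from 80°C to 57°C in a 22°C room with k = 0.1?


From T(t) = T_a + (T₀ - T_a)e^(-kt), set T(t) = 57:
(57 - 22) / (80 - 22) = e^(-0.1t), so t = -ln(0.603)/0.1 ≈ 5.1 minutes.


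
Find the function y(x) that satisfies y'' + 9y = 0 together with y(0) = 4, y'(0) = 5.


Characteristic roots of r² + 9 = 0 are ±3i, so y = C₁cos(3x) + C₂sin(3x).
Apply y(0) = 4: C₁ = 4. Differentiate and apply y'(0) = 5: 3·C₂ = 5, so C₂ = 5/3.
Particular solution: y = 4cos(3x) + (5/3)sin(3x).


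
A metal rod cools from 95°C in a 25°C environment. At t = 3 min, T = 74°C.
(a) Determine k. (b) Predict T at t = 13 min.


Newton's law: T(t) = T_a + (T₀ - T_a)e^(-kt).
(a) Use T(3) = 74: (74 - 25)/(95 - 25) = e^(-k·3), so k = -ln(0.700)/3 ≈ 0.1189.
(b) Apply k to t = 13: T(13) = 25 + (70)e^(-1.546) ≈ 39.9°C.


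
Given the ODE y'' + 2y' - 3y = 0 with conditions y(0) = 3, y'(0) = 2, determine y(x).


Characteristic roots of r² + 2r - 3 = 0 are 1, -3.
General solution y = c₁ e^(x) + c₂ e^(-3x).
Apply y(0) = 3: c₁ + c₂ = 3. Apply y'(0) = 2: 1 c₁ - 3 c₂ = 2.
Solve: c₁ = 11/4, c₂ = 1/4.
Particular solution: y = (11/4)e^(x) + (1/4)e^(-3x).


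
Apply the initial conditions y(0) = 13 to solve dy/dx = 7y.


General solution of y' = 7y is y = Ce^(7x).
Apply y(0) = 13: C = 13.
Particular solution: y = 13e^(7x).


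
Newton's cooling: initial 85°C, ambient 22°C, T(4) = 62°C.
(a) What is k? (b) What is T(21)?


Newton's law: T(t) = T_a + (T₀ - T_a)e^(-kt).
(a) Use T(4) = 62: (62 - 22)/(85 - 22) = e^(-k·4), so k = -ln(0.635)/4 ≈ 0.1136.
(b) Apply k to t = 21: T(21) = 22 + (63)e^(-2.385) ≈ 27.8°C.


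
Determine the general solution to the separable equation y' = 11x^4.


Integrate both sides with respect to x: y = ∫ 11x^4 dx = (11/5)x^5 + C.


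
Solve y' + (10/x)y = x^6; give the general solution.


P(x) = 10/x ⇒ μ = x^10.
(x^10 y)' = x^10·x^6 = x^16.
Integrate: x^10 y = x^17/(17) + C.
Solve for y: y = (1/17)x^7 + C/x^10.


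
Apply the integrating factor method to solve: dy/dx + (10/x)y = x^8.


P(x) = 10/x ⇒ μ = x^10.
(x^10 y)' = x^10·x^8 = x^18.
Integrate: x^10 y = x^19/(19) + C.
Solve for y: y = (1/19)x^9 + C/x^10.


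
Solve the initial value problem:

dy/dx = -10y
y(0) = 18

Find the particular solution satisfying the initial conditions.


General solution of y' = -10y is y = Ce^(-10x).
Apply y(0) = 18: C = 18.
Particular solution: y = 18e^(-10x).


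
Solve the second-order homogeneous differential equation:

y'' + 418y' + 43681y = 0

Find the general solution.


Characteristic equation: r² + 418r + 43681 = 0, i.e. (r + 209)² = 0.
Repeated root r = -209; include an x factor for the second linearly independent solution.
General solution: y = (C₁ + C₂x)e^(-209x).


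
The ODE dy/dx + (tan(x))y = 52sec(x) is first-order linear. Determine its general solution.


P(x) = tan(x) ⇒ μ = e^(∫tan(x)dx) = sec(x).
(sec(x) y)' = 52sec²(x) ⇒ sec(x) y = 52tan(x) + C.
Multiply by cos(x): y = 52sin(x) + C·cos(x).


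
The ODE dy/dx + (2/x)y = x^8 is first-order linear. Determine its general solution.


P(x) = 2/x ⇒ μ = x^2.
(x^2 y)' = x^10 ⇒ x^2 y = x^11/(11) + C.
Solve for y: y = (1/11)x^9 + C/x^2.


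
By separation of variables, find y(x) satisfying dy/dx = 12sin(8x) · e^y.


Separate: e^(-y) dy = 12sin(8x) dx.
Integrate: -e^(-y) = -(3/2)cos(8x) + C₀.
Rearrange: e^(-y) = (3/2)cos(8x) + C.


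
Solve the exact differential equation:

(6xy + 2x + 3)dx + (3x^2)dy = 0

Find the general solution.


Check exactness: ∂M/∂y = 6x and ∂N/∂x = 6x; equal, so the equation is exact.
Integrate M with respect to x (treating y as constant): ∫M dx = 3x^2y + x^2 + 3x + h(y).
Differentiate w.r.t. y and set equal to N: all terms match, so h'(y) = 0 and h is a constant absorbed into C.
General solution: 3x^2y + x^2 + 3x = C.


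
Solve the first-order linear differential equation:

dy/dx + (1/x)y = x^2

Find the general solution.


P(x) = 1/x ⇒ μ = x^1.
(x^1 y)' = x^3 ⇒ x^1 y = x^4/(4) + C.
Solve for y: y = (1/4)x^3 + C/x^1.


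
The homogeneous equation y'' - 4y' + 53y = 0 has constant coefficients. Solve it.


Characteristic equation: r² - 4r + 53 = 0.
Discriminant is negative; roots r = 2 ± 7i (complex conjugate pair).
General solution uses e^(α x)(C₁ cos(β x) + C₂ sin(β x)): y = e^(2x)(C₁cos(7x) + C₂sin(7x)).


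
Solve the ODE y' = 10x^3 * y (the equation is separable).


Separate variables: dy/y = 10x^3 dx.
Integrate: ln|y| = (5/2)x^4 + C₀.
Exponentiate: y = Ce^((5/2)x^4).


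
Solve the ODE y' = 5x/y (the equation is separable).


Separate variables: y dy = 5x dx.
Integrate both sides: y²/2 = (5/2)x^2 + C₀.
Multiply by 2: y² = 5x^2 + C.


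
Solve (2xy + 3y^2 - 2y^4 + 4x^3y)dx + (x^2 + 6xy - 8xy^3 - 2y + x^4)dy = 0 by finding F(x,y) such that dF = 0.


Check exactness: ∂M/∂y = 2x + 6y - 8y^3 + 4x^3 and ∂N/∂x = 2x + 6y - 8y^3 + 4x^3; equal, so the equation is exact.
Integrate M with respect to x (treating y as constant): ∫M dx = x^2y + 3xy^2 - 2xy^4 + x^4y + h(y).
Differentiate w.r.t. y and set equal to N: the x-dependent terms already match, leaving h'(y) = -2y. Integrate: h(y) = -y^2.
So F(x,y) = x^2y + 3xy^2 - 2xy^4 - y^2 + x^4y.
General solution: x^2y + 3xy^2 - 2xy^4 - y^2 + x^4y = C.


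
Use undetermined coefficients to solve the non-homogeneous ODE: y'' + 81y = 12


Homogeneous part: r² + 81 = 0 ⇒ r = ±9i, so y_h = C₁cos(9x) + C₂sin(9x).
Try constant y_p = A; plug in: 81A = 12 ⇒ A = 4/27.
General solution: y = C₁cos(9x) + C₂sin(9x) + 4/27.


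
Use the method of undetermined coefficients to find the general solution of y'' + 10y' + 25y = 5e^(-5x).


Characteristic polynomial (r + 5)² = 0; repeated root r = -5.
y_h = (C₁ + C₂x)e^(-5x). Forcing matches the repeated root (resonance), so try y_p = Ax² e^(-5x).
Substitute and solve for A: 2A = 5, so A = 5/2.
General solution: y = (C₁ + C₂x + (5/2)x²)e^(-5x).


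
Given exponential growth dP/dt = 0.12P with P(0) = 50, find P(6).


The ODE dP/dt = 0.12P has solution P(t) = P(0)e^(0.12t).
Substitute P(0) = 50 and t = 6: P(6) = 50 e^(0.72) ≈ 103.


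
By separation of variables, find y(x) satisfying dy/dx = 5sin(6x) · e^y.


Separate: e^(-y) dy = 5sin(6x) dx.
Integrate: -e^(-y) = -(5/6)cos(6x) + C₀.
Rearrange: e^(-y) = (5/6)cos(6x) + C.


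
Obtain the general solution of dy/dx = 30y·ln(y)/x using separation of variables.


Separate: dy/[y ln(y)] = 30 dx/x.
Substitute u = ln(y): du/u = 30 dx/x.
Integrate: ln|ln(y)| = 30ln|x| + C₀, hence ln(y) = C·x^30.


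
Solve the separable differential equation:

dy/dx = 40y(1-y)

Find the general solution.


Separate: dy/[y(1-y)] = 40 dx.
Partial fractions: 1/[y(1-y)] = 1/y + 1/(1-y).
Integrate: ln|y/(1-y)| = 40x + C₀.
Solve for y: y = 1/(1 + Ce^(-40x)).


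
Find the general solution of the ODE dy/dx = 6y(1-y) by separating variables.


Separate: dy/[y(1-y)] = 6 dx.
Partial fractions: 1/[y(1-y)] = 1/y + 1/(1-y).
Integrate: ln|y/(1-y)| = 6x + C₀.
Solve for y: y = 1/(1 + Ce^(-6x)).


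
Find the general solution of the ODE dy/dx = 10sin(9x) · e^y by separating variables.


Separate: e^(-y) dy = 10sin(9x) dx.
Integrate: -e^(-y) = -(10/9)cos(9x) + C₀.
Rearrange: e^(-y) = (10/9)cos(9x) + C.


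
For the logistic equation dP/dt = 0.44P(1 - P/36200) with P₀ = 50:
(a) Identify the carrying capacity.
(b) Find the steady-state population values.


Logistic ODE dP/dt = 0.44P(1 - P/36200) has equilibria where dP/dt = 0, i.e. P = 0 or P = 36200.
The coefficient (1 - P/K) = 0 when P = K, identifying K = 36200 as the carrying capacity.
(a) K = 36200; (b) equilibria P = 0 and P = 36200.


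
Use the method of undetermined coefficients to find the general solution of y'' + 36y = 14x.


Homogeneous: r² + 36 = 0 ⇒ r = ±6i, y_h = C₁cos(6x) + C₂sin(6x).
Polynomial forcing; try y_p = Ax + B. Then y_p'' + 36 y_p = 36(Ax + B) = 14x, so B = 0 and A = 7/18.
General solution: y = C₁cos(6x) + C₂sin(6x) + (7/18)x.


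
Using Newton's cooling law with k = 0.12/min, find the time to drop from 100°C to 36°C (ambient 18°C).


From T(t) = T_a + (T₀ - T_a)e^(-kt), set T(t) = 36:
(36 - 18) / (100 - 18) = e^(-0.12t), so t = -ln(0.220)/0.12 ≈ 12.6 minutes.


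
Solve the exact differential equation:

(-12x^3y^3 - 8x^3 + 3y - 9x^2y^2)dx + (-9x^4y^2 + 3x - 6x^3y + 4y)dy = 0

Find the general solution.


Check exactness: ∂M/∂y = -36x^3y^2 + 3 - 18x^2y and ∂N/∂x = -36x^3y^2 + 3 - 18x^2y; equal, so the equation is exact.
Integrate M with respect to x (treating y as constant): ∫M dx = -3x^4y^3 - 2x^4 + 3xy - 3x^3y^2 + h(y).
Differentiate w.r.t. y and set equal to N: the x-dependent terms already match, leaving h'(y) = 4y. Integrate: h(y) = 2y^2.
So F(x,y) = -3x^4y^3 - 2x^4 + 3xy - 3x^3y^2 + 2y^2.
General solution: -3x^4y^3 - 2x^4 + 3xy - 3x^3y^2 + 2y^2 = C.


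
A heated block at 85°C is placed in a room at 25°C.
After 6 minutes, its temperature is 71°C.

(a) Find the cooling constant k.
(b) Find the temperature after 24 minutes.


Newton's law: T(t) = T_a + (T₀ - T_a)e^(-kt).
(a) Use T(6) = 71: (71 - 25)/(85 - 25) = e^(-k·6), so k = -ln(0.767)/6 ≈ 0.0443.
(b) Apply k to t = 24: T(24) = 25 + (60)e^(-1.063) ≈ 45.7°C.


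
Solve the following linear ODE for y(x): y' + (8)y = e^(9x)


P(x) = 8 ⇒ μ = e^(8x).
(μ y)' = e^(17x) ⇒ μ y = e^(17x)/17 + C.
Divide by μ: y = (1/17)e^(9x) + Ce^(-8x).


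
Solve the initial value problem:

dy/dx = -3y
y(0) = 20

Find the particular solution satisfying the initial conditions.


General solution of y' = -3y is y = Ce^(-3x).
Apply y(0) = 20: C = 20.
Particular solution: y = 20e^(-3x).


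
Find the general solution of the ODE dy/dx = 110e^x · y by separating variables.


Separate variables: dy/y = 110e^x dx.
Integrate: ln|y| = 110e^x + C₀.
Exponentiate: y = Ce^(110e^x).


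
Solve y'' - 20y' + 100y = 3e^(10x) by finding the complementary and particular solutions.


Characteristic polynomial (r - 10)² = 0; repeated root r = 10.
y_h = (C₁ + C₂x)e^(10x). Forcing matches the repeated root (resonance), so try y_p = Ax² e^(10x).
Substitute and solve for A: 2A = 3, so A = 3/2.
General solution: y = (C₁ + C₂x + (3/2)x²)e^(10x).


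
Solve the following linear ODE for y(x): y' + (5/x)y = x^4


P(x) = 5/x ⇒ μ = x^5.
(x^5 y)' = x^5·x^4 = x^9.
Integrate: x^5 y = x^10/(10) + C.
Solve for y: y = (1/10)x^5 + C/x^5.


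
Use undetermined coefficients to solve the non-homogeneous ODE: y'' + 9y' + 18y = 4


Characteristic roots of r² + 9r + 18 = 0 are -6, -3.
y_h = C₁e^(-6x) + C₂e^(-3x).
Constant forcing; try y_p = A. Then 18A = 4 ⇒ A = 2/9.
General solution: y = C₁e^(-6x) + C₂e^(-3x) + 2/9.


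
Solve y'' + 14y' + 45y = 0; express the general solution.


Characteristic equation: r² + 14r + 45 = 0.
Factor: (r + 5)(r + 9) = 0 ⇒ r = -5, -9 (distinct real).
General solution: y = C₁e^(-5x) + C₂e^(-9x).


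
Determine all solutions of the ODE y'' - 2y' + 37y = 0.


Characteristic equation: r² - 2r + 37 = 0.
Discriminant is negative; roots r = 1 ± 6i (complex conjugate pair).
General solution uses e^(α x)(C₁ cos(β x) + C₂ sin(β x)): y = e^(x)(C₁cos(6x) + C₂sin(6x)).


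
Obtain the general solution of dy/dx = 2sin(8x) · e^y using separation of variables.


Separate: e^(-y) dy = 2sin(8x) dx.
Integrate: -e^(-y) = -(1/4)cos(8x) + C₀.
Rearrange: e^(-y) = (1/4)cos(8x) + C.


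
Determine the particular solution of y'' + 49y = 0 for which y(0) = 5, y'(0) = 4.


Characteristic roots of r² + 49 = 0 are ±7i, so y = C₁cos(7x) + C₂sin(7x).
Apply y(0) = 5: C₁ = 5. Differentiate and apply y'(0) = 4: 7·C₂ = 4, so C₂ = 4/7.
Particular solution: y = 5cos(7x) + (4/7)sin(7x).


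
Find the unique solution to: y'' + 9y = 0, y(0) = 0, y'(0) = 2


Characteristic roots of r² + 9 = 0 are ±3i, so y = C₁cos(3x) + C₂sin(3x).
Apply y(0) = 0: C₁ = 0. Differentiate and apply y'(0) = 2: 3·C₂ = 2, so C₂ = 2/3.
Particular solution: y = (2/3)sin(3x).


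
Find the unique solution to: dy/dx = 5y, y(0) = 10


General solution of y' = 5y is y = Ce^(5x).
Apply y(0) = 10: C = 10.
Particular solution: y = 10e^(5x).


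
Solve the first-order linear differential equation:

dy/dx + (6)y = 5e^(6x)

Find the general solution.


P(x) = 6 ⇒ μ = e^(6x).
(μ y)' = 5e^(12x) ⇒ μ y = (5/12)e^(12x) + C.
Divide by μ: y = (5/12)e^(6x) + Ce^(-6x).


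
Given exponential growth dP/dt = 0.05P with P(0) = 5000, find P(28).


The ODE dP/dt = 0.05P has solution P(t) = P(0)e^(0.05t).
Substitute P(0) = 5000 and t = 28: P(28) = 5000 e^(1.40) ≈ 20276.


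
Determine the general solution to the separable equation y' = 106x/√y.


Separate: √y dy = 106x dx.
Integrate: (2/3)y^(3/2) = 53x² + C.


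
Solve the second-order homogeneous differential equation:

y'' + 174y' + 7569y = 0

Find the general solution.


Characteristic equation: r² + 174r + 7569 = 0, i.e. (r + 87)² = 0.
Repeated root r = -87; include an x factor for the second linearly independent solution.
General solution: y = (C₁ + C₂x)e^(-87x).


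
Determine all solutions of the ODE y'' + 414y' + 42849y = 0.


Characteristic equation: r² + 414r + 42849 = 0, i.e. (r + 207)² = 0.
Repeated root r = -207; include an x factor for the second linearly independent solution.
General solution: y = (C₁ + C₂x)e^(-207x).


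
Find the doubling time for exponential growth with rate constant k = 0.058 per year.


Exponential growth: P(t) = P₀ e^(0.058t). Set P(t)/P₀ = 2: e^(0.058t) = 2.
Solve: t = ln(2)/0.058 ≈ 11.95 years.


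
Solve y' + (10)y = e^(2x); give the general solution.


P(x) = 10 ⇒ μ = e^(10x).
(μ y)' = e^(12x) ⇒ μ y = e^(12x)/12 + C.
Divide by μ: y = (1/12)e^(2x) + Ce^(-10x).


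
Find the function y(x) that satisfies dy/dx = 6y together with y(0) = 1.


General solution of y' = 6y is y = Ce^(6x).
Apply y(0) = 1: C = 1.
Particular solution: y = e^(6x).


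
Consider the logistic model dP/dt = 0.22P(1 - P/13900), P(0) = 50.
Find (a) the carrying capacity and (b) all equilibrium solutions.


Logistic ODE dP/dt = 0.22P(1 - P/13900) has equilibria where dP/dt = 0, i.e. P = 0 or P = 13900.
The coefficient (1 - P/K) = 0 when P = K, identifying K = 13900 as the carrying capacity.
(a) K = 13900; (b) equilibria P = 0 and P = 13900.


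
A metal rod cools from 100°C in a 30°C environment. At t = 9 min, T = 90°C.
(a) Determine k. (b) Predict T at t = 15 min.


Newton's law: T(t) = T_a + (T₀ - T_a)e^(-kt).
(a) Use T(9) = 90: (90 - 30)/(100 - 30) = e^(-k·9), so k = -ln(0.857)/9 ≈ 0.0171.
(b) Apply k to t = 15: T(15) = 30 + (70)e^(-0.257) ≈ 84.1°C.


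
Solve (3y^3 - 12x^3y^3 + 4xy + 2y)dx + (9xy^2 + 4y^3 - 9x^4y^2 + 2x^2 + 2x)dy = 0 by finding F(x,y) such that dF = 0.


Check exactness: ∂M/∂y = 9y^2 - 36x^3y^2 + 4x + 2 and ∂N/∂x = 9y^2 - 36x^3y^2 + 4x + 2; equal, so the equation is exact.
Integrate M with respect to x (treating y as constant): ∫M dx = 3xy^3 - 3x^4y^3 + 2x^2y + 2xy + h(y).
Differentiate w.r.t. y and set equal to N: the x-dependent terms already match, leaving h'(y) = 4y^3. Integrate: h(y) = y^4.
So F(x,y) = 3xy^3 + y^4 - 3x^4y^3 + 2x^2y + 2xy.
General solution: 3xy^3 + y^4 - 3x^4y^3 + 2x^2y + 2xy = C.


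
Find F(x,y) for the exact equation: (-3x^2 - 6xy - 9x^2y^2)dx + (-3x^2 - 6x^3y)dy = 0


Check exactness: ∂M/∂y = -6x - 18x^2y and ∂N/∂x = -6x - 18x^2y; equal, so the equation is exact.
Integrate M with respect to x (treating y as constant): ∫M dx = -x^3 - 3x^2y - 3x^3y^2 + h(y).
Differentiate w.r.t. y and set equal to N: all terms match, so h'(y) = 0 and h is a constant absorbed into C.
General solution: -x^3 - 3x^2y - 3x^3y^2 = C.


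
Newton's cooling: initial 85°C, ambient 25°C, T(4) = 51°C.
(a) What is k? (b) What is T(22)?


Newton's law: T(t) = T_a + (T₀ - T_a)e^(-kt).
(a) Use T(4) = 51: (51 - 25)/(85 - 25) = e^(-k·4), so k = -ln(0.433)/4 ≈ 0.2091.
(b) Apply k to t = 22: T(22) = 25 + (60)e^(-4.599) ≈ 25.6°C.


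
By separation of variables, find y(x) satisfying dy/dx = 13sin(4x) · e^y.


Separate: e^(-y) dy = 13sin(4x) dx.
Integrate: -e^(-y) = -(13/4)cos(4x) + C₀.
Rearrange: e^(-y) = (13/4)cos(4x) + C.


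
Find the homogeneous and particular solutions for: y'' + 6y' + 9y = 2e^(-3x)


Characteristic polynomial (r + 3)² = 0; repeated root r = -3.
y_h = (C₁ + C₂x)e^(-3x). Forcing matches the repeated root (resonance), so try y_p = Ax² e^(-3x).
Substitute and solve for A: 2A = 2, so A = 1.
General solution: y = (C₁ + C₂x + x²)e^(-3x).


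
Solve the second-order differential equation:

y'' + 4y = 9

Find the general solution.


Homogeneous part: r² + 4 = 0 ⇒ r = ±2i, so y_h = C₁cos(2x) + C₂sin(2x).
Try constant y_p = A; plug in: 4A = 9 ⇒ A = 9/4.
General solution: y = C₁cos(2x) + C₂sin(2x) + 9/4.


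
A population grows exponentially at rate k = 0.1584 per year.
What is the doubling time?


Exponential growth: P(t) = P₀ e^(0.1584t). Set P(t)/P₀ = 2: e^(0.1584t) = 2.
Solve: t = ln(2)/0.1584 ≈ 4.38 years.


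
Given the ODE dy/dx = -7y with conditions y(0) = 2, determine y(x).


General solution of y' = -7y is y = Ce^(-7x).
Apply y(0) = 2: C = 2.
Particular solution: y = 2e^(-7x).


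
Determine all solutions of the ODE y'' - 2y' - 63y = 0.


Characteristic equation: r² - 2r - 63 = 0.
Factor: (r - 9)(r + 7) = 0 ⇒ r = 9, -7 (distinct real).
General solution: y = C₁e^(9x) + C₂e^(-7x).


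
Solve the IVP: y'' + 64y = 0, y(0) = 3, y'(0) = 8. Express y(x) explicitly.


Characteristic roots of r² + 64 = 0 are ±8i, so y = C₁cos(8x) + C₂sin(8x).
Apply y(0) = 3: C₁ = 3. Differentiate and apply y'(0) = 8: 8·C₂ = 8, so C₂ = 1.
Particular solution: y = 3cos(8x) + sin(8x).


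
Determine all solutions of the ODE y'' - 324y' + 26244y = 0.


Characteristic equation: r² - 324r + 26244 = 0, i.e. (r - 162)² = 0.
Repeated root r = 162; include an x factor for the second linearly independent solution.
General solution: y = (C₁ + C₂x)e^(162x).


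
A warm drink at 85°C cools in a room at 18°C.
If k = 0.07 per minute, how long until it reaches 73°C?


From T(t) = T_a + (T₀ - T_a)e^(-kt), set T(t) = 73:
(73 - 18) / (85 - 18) = e^(-0.07t), so t = -ln(0.821)/0.07 ≈ 2.8 minutes.


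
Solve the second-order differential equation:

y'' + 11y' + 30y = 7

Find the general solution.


Characteristic roots of r² + 11r + 30 = 0 are -6, -5.
y_h = C₁e^(-6x) + C₂e^(-5x).
Constant forcing; try y_p = A. Then 30A = 7 ⇒ A = 7/30.
General solution: y = C₁e^(-6x) + C₂e^(-5x) + 7/30.


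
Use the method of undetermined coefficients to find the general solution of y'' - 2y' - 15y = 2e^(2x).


Characteristic roots of r² - 2r - 15 = 0 are 5, -3.
y_h = C₁e^(5x) + C₂e^(-3x).
Forcing exponent 2 is not a characteristic root; try y_p = Ae^(2x).
Substitute: A·(4 + (-2)·2 + (-15)) = A·-15 = 2, so A = -2/15.
General solution: y = C₁e^(5x) + C₂e^(-3x) - (2/15)e^(2x).


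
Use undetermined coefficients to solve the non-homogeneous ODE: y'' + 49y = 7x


Homogeneous: r² + 49 = 0 ⇒ r = ±7i, y_h = C₁cos(7x) + C₂sin(7x).
Polynomial forcing; try y_p = Ax + B. Then y_p'' + 49 y_p = 49(Ax + B) = 7x, so B = 0 and A = 1/7.
General solution: y = C₁cos(7x) + C₂sin(7x) + (1/7)x.


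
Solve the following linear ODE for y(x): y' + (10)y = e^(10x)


P(x) = 10 ⇒ μ = e^(10x).
(μ y)' = e^(20x) ⇒ μ y = (1/20)e^(20x) + C.
Divide by μ: y = (1/20)e^(10x) + Ce^(-10x).


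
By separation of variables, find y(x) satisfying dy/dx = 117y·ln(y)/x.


Separate: dy/[y ln(y)] = 117 dx/x.
Substitute u = ln(y): du/u = 117 dx/x.
Integrate: ln|ln(y)| = 117ln|x| + C₀, hence ln(y) = C·x^117.


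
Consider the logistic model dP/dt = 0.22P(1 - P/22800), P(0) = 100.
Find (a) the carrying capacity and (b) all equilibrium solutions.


Logistic ODE dP/dt = 0.22P(1 - P/22800) has equilibria where dP/dt = 0, i.e. P = 0 or P = 22800.
The coefficient (1 - P/K) = 0 when P = K, identifying K = 22800 as the carrying capacity.
(a) K = 22800; (b) equilibria P = 0 and P = 22800.


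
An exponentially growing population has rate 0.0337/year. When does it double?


Exponential growth: P(t) = P₀ e^(0.0337t). Set P(t)/P₀ = 2: e^(0.0337t) = 2.
Solve: t = ln(2)/0.0337 ≈ 20.57 years.


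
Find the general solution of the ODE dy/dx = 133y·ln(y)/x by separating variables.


Separate: dy/[y ln(y)] = 133 dx/x.
Substitute u = ln(y): du/u = 133 dx/x.
Integrate: ln|ln(y)| = 133ln|x| + C₀, hence ln(y) = C·x^133.


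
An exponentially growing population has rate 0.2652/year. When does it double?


Exponential growth: P(t) = P₀ e^(0.2652t). Set P(t)/P₀ = 2: e^(0.2652t) = 2.
Solve: t = ln(2)/0.2652 ≈ 2.61 years.


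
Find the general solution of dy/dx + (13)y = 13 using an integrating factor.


P(x) = 13, Q(x) = 13; integrating factor μ = e^(13x).
(μ y)' = 13e^(13x) ⇒ μ y = e^(13x) + C.
Divide by μ: y = 1 + Ce^(-13x).


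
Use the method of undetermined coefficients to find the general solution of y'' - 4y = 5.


Characteristic roots of r² - 4 = 0 are 2, -2.
y_h = C₁e^(2x) + C₂e^(-2x).
Forcing exponent 0 is not a characteristic root; try y_p = A.
Substitute: A·(0 + (0)·0 + (-4)) = A·-4 = 5, so A = -5/4.
General solution: y = C₁e^(2x) + C₂e^(-2x) - 5/4.


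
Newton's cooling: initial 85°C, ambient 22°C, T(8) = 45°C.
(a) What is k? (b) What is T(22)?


Newton's law: T(t) = T_a + (T₀ - T_a)e^(-kt).
(a) Use T(8) = 45: (45 - 22)/(85 - 22) = e^(-k·8), so k = -ln(0.365)/8 ≈ 0.1260.
(b) Apply k to t = 22: T(22) = 22 + (63)e^(-2.771) ≈ 25.9°C.


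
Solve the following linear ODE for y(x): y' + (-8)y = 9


P(x) = -8 ⇒ μ = e^(-8x).
(μ y)' = 9e^(-8x) ⇒ μ y = -(9/8)e^(-8x) + C.
Divide by μ: y = -9/8 + Ce^(8x).


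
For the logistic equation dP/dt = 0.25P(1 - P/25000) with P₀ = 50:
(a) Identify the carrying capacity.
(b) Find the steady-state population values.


Logistic ODE dP/dt = 0.25P(1 - P/25000) has equilibria where dP/dt = 0, i.e. P = 0 or P = 25000.
The coefficient (1 - P/K) = 0 when P = K, identifying K = 25000 as the carrying capacity.
(a) K = 25000; (b) equilibria P = 0 and P = 25000.


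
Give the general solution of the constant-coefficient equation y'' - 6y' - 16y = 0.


Characteristic equation: r² - 6r - 16 = 0.
Factor: (r + 2)(r - 8) = 0 ⇒ r = -2, 8 (distinct real).
General solution: y = C₁e^(-2x) + C₂e^(8x).


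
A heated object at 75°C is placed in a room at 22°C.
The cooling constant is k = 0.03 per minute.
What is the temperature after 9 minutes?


Newton's law: dT/dt = -k(T - T_a) has solution T(t) = T_a + (T₀ - T_a)e^(-kt).
Plug in T_a = 22, T₀ = 75, k = 0.03, t = 9: T(9) = 22 + (53)e^(-0.27) ≈ 62.5°C.


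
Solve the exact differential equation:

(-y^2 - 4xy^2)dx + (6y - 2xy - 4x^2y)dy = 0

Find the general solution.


Check exactness: ∂M/∂y = -2y - 8xy and ∂N/∂x = -2y - 8xy; equal, so the equation is exact.
Integrate M with respect to x (treating y as constant): ∫M dx = -xy^2 - 2x^2y^2 + h(y).
Differentiate w.r.t. y and set equal to N: the x-dependent terms already match, leaving h'(y) = 6y. Integrate: h(y) = 3y^2.
So F(x,y) = 3y^2 - xy^2 - 2x^2y^2.
General solution: 3y^2 - xy^2 - 2x^2y^2 = C.


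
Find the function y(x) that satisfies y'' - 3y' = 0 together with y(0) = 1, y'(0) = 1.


Characteristic roots of r² - 3r = 0 are 3, 0.
General solution y = c₁ e^(3x) + c₂.
Apply y(0) = 1: c₁ + c₂ = 1. Apply y'(0) = 1: 3 c₁ + 0 c₂ = 1.
Solve: c₁ = 1/3, c₂ = 2/3.
Particular solution: y = (1/3)e^(3x) + 2/3.


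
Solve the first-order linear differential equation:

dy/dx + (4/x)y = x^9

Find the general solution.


P(x) = 4/x ⇒ μ = x^4.
(x^4 y)' = x^4·x^9 = x^13.
Integrate: x^4 y = x^14/(14) + C.
Solve for y: y = (1/14)x^10 + C/x^4.


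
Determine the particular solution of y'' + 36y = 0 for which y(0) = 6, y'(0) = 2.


Characteristic roots of r² + 36 = 0 are ±6i, so y = C₁cos(6x) + C₂sin(6x).
Apply y(0) = 6: C₁ = 6. Differentiate and apply y'(0) = 2: 6·C₂ = 2, so C₂ = 1/3.
Particular solution: y = 6cos(6x) + (1/3)sin(6x).


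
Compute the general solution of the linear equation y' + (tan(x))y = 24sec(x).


P(x) = tan(x) ⇒ μ = e^(∫tan(x)dx) = sec(x).
(sec(x) y)' = 24sec²(x) ⇒ sec(x) y = 24tan(x) + C.
Multiply by cos(x): y = 24sin(x) + C·cos(x).


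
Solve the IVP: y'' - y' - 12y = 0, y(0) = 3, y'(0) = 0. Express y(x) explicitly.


Characteristic roots of r² - r - 12 = 0 are 4, -3.
General solution y = c₁ e^(4x) + c₂ e^(-3x).
Apply y(0) = 3: c₁ + c₂ = 3. Apply y'(0) = 0: 4 c₁ - 3 c₂ = 0.
Solve: c₁ = 9/7, c₂ = 12/7.
Particular solution: y = (9/7)e^(4x) + (12/7)e^(-3x).


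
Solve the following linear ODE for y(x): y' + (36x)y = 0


P(x) = 36x ⇒ μ = e^(18x²).
Q(x) = 0 so μ y is constant: y = Ce^(-18x²).


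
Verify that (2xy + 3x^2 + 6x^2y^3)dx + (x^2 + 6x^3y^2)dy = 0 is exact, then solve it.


Check exactness: ∂M/∂y = 2x + 18x^2y^2 and ∂N/∂x = 2x + 18x^2y^2; equal, so the equation is exact.
Integrate M with respect to x (treating y as constant): ∫M dx = x^2y + x^3 + 2x^3y^3 + h(y).
Differentiate w.r.t. y and set equal to N: all terms match, so h'(y) = 0 and h is a constant absorbed into C.
General solution: x^2y + x^3 + 2x^3y^3 = C.


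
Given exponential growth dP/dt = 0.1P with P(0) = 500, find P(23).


The ODE dP/dt = 0.1P has solution P(t) = P(0)e^(0.1t).
Substitute P(0) = 500 and t = 23: P(23) = 500 e^(2.30) ≈ 4987.


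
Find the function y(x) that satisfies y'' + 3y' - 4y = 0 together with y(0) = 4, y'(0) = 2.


Characteristic roots of r² + 3r - 4 = 0 are 1, -4.
General solution y = c₁ e^(x) + c₂ e^(-4x).
Apply y(0) = 4: c₁ + c₂ = 4. Apply y'(0) = 2: 1 c₁ - 4 c₂ = 2.
Solve: c₁ = 18/5, c₂ = 2/5.
Particular solution: y = (18/5)e^(x) + (2/5)e^(-4x).


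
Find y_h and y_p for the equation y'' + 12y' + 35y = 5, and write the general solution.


Characteristic roots of r² + 12r + 35 = 0 are -5, -7.
y_h = C₁e^(-5x) + C₂e^(-7x).
Constant forcing; try y_p = A. Then 35A = 5 ⇒ A = 1/7.
General solution: y = C₁e^(-5x) + C₂e^(-7x) + 1/7.


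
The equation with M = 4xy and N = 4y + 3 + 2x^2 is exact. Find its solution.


Check exactness: ∂M/∂y = 4x and ∂N/∂x = 4x; equal, so the equation is exact.
Integrate M with respect to x (treating y as constant): ∫M dx = 2x^2y + h(y).
Differentiate w.r.t. y and set equal to N: the x-dependent terms already match, leaving h'(y) = 4y + 3. Integrate: h(y) = 2y^2 + 3y.
So F(x,y) = 2y^2 + 3y + 2x^2y.
General solution: 2y^2 + 3y + 2x^2y = C.


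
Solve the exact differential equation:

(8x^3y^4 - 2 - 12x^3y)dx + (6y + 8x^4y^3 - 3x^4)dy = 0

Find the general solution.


Check exactness: ∂M/∂y = 32x^3y^3 - 12x^3 and ∂N/∂x = 32x^3y^3 - 12x^3; equal, so the equation is exact.
Integrate M with respect to x (treating y as constant): ∫M dx = 2x^4y^4 - 2x - 3x^4y + h(y).
Differentiate w.r.t. y and set equal to N: the x-dependent terms already match, leaving h'(y) = 6y. Integrate: h(y) = 3y^2.
So F(x,y) = 3y^2 + 2x^4y^4 - 2x - 3x^4y.
General solution: 3y^2 + 2x^4y^4 - 2x - 3x^4y = C.


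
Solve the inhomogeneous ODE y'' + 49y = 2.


Homogeneous part: r² + 49 = 0 ⇒ r = ±7i, so y_h = C₁cos(7x) + C₂sin(7x).
Try constant y_p = A; plug in: 49A = 2 ⇒ A = 2/49.
General solution: y = C₁cos(7x) + C₂sin(7x) + 2/49.


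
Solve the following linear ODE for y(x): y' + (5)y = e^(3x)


P(x) = 5 ⇒ μ = e^(5x).
(μ y)' = e^(8x) ⇒ μ y = e^(8x)/8 + C.
Divide by μ: y = (1/8)e^(3x) + Ce^(-5x).


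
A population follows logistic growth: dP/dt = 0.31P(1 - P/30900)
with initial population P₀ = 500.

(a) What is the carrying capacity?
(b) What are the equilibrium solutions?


Logistic ODE dP/dt = 0.31P(1 - P/30900) has equilibria where dP/dt = 0, i.e. P = 0 or P = 30900.
The coefficient (1 - P/K) = 0 when P = K, identifying K = 30900 as the carrying capacity.
(a) K = 30900; (b) equilibria P = 0 and P = 30900.


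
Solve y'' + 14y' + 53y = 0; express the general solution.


Characteristic equation: r² + 14r + 53 = 0.
Discriminant is negative; roots r = -7 ± 2i (complex conjugate pair).
General solution uses e^(α x)(C₁ cos(β x) + C₂ sin(β x)): y = e^(-7x)(C₁cos(2x) + C₂sin(2x)).


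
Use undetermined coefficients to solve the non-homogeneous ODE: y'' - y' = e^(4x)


Characteristic roots of r² - r = 0 are 0, 1.
y_h = C₁ + C₂e^(x).
Forcing exponent 4 is not a characteristic root; try y_p = Ae^(4x).
Substitute: A·(16 + (-1)·4 + (0)) = A·12 = 1, so A = 1/12.
General solution: y = C₁ + C₂e^(x) + (1/12)e^(4x).


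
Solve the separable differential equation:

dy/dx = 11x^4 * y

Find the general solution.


Separate variables: dy/y = 11x^4 dx.
Integrate: ln|y| = (11/5)x^5 + C₀.
Exponentiate: y = Ce^((11/5)x^5).


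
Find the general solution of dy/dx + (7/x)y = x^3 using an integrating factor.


P(x) = 7/x ⇒ μ = x^7.
(x^7 y)' = x^10 ⇒ x^7 y = x^11/(11) + C.
Solve for y: y = (1/11)x^4 + C/x^7.


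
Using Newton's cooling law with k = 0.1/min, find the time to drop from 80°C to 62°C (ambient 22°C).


From T(t) = T_a + (T₀ - T_a)e^(-kt), set T(t) = 62:
(62 - 22) / (80 - 22) = e^(-0.1t), so t = -ln(0.690)/0.1 ≈ 3.7 minutes.


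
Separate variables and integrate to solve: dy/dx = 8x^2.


Integrate both sides with respect to x: y = ∫ 8x^2 dx = (8/3)x^3 + C.


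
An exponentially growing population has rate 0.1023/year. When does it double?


Exponential growth: P(t) = P₀ e^(0.1023t). Set P(t)/P₀ = 2: e^(0.1023t) = 2.
Solve: t = ln(2)/0.1023 ≈ 6.78 years.


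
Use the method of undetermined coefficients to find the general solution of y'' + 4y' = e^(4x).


Characteristic roots of r² + 4r = 0 are -4, 0.
y_h = C₁e^(-4x) + C₂.
Forcing exponent 4 is not a characteristic root; try y_p = Ae^(4x).
Substitute: A·(16 + (4)·4 + (0)) = A·32 = 1, so A = 1/32.
General solution: y = C₁e^(-4x) + C₂ + (1/32)e^(4x).


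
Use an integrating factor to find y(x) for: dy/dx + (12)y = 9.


P(x) = 12, Q(x) = 9; integrating factor μ = e^(12x).
(μ y)' = 9e^(12x) ⇒ μ y = (3/4)e^(12x) + C.
Divide by μ: y = 3/4 + Ce^(-12x).


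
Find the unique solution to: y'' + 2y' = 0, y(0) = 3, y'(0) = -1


Characteristic roots of r² + 2r = 0 are -2, 0.
General solution y = c₁ e^(-2x) + c₂.
Apply y(0) = 3: c₁ + c₂ = 3. Apply y'(0) = -1: -2 c₁ + 0 c₂ = -1.
Solve: c₁ = 1/2, c₂ = 5/2.
Particular solution: y = (1/2)e^(-2x) + 5/2.


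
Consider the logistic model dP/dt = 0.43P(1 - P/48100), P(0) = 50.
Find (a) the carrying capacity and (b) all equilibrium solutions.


Logistic ODE dP/dt = 0.43P(1 - P/48100) has equilibria where dP/dt = 0, i.e. P = 0 or P = 48100.
The coefficient (1 - P/K) = 0 when P = K, identifying K = 48100 as the carrying capacity.
(a) K = 48100; (b) equilibria P = 0 and P = 48100.


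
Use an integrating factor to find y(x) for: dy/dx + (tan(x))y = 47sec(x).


P(x) = tan(x) ⇒ μ = e^(∫tan(x)dx) = sec(x).
(sec(x) y)' = 47sec²(x) ⇒ sec(x) y = 47tan(x) + C.
Multiply by cos(x): y = 47sin(x) + C·cos(x).


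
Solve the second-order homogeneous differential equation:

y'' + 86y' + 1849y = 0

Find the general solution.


Characteristic equation: r² + 86r + 1849 = 0, i.e. (r + 43)² = 0.
Repeated root r = -43; include an x factor for the second linearly independent solution.
General solution: y = (C₁ + C₂x)e^(-43x).


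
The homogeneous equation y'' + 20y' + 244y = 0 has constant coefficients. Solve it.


Characteristic equation: r² + 20r + 244 = 0.
Discriminant is negative; roots r = -10 ± 12i (complex conjugate pair).
General solution uses e^(α x)(C₁ cos(β x) + C₂ sin(β x)): y = e^(-10x)(C₁cos(12x) + C₂sin(12x)).


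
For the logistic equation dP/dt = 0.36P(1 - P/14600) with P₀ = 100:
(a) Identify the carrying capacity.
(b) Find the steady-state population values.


Logistic ODE dP/dt = 0.36P(1 - P/14600) has equilibria where dP/dt = 0, i.e. P = 0 or P = 14600.
The coefficient (1 - P/K) = 0 when P = K, identifying K = 14600 as the carrying capacity.
(a) K = 14600; (b) equilibria P = 0 and P = 14600.


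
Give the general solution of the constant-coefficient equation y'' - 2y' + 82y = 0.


Characteristic equation: r² - 2r + 82 = 0.
Discriminant is negative; roots r = 1 ± 9i (complex conjugate pair).
General solution uses e^(α x)(C₁ cos(β x) + C₂ sin(β x)): y = e^(x)(C₁cos(9x) + C₂sin(9x)).


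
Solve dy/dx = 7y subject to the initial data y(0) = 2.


General solution of y' = 7y is y = Ce^(7x).
Apply y(0) = 2: C = 2.
Particular solution: y = 2e^(7x).


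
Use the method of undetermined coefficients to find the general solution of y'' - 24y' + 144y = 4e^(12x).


Characteristic polynomial (r - 12)² = 0; repeated root r = 12.
y_h = (C₁ + C₂x)e^(12x). Forcing matches the repeated root (resonance), so try y_p = Ax² e^(12x).
Substitute and solve for A: 2A = 4, so A = 2.
General solution: y = (C₁ + C₂x + 2x²)e^(12x).


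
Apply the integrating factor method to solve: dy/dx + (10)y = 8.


P(x) = 10, Q(x) = 8; integrating factor μ = e^(10x).
(μ y)' = 8e^(10x) ⇒ μ y = (4/5)e^(10x) + C.
Divide by μ: y = 4/5 + Ce^(-10x).


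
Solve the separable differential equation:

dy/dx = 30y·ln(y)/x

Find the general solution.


Separate: dy/[y ln(y)] = 30 dx/x.
Substitute u = ln(y): du/u = 30 dx/x.
Integrate: ln|ln(y)| = 30ln|x| + C₀, hence ln(y) = C·x^30.


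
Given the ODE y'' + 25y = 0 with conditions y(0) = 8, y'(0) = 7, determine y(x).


Characteristic roots of r² + 25 = 0 are ±5i, so y = C₁cos(5x) + C₂sin(5x).
Apply y(0) = 8: C₁ = 8. Differentiate and apply y'(0) = 7: 5·C₂ = 7, so C₂ = 7/5.
Particular solution: y = 8cos(5x) + (7/5)sin(5x).


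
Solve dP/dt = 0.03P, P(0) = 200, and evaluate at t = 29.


The ODE dP/dt = 0.03P has solution P(t) = P(0)e^(0.03t).
Substitute P(0) = 200 and t = 29: P(29) = 200 e^(0.87) ≈ 477.


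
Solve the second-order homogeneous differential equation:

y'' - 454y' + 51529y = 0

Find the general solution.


Characteristic equation: r² - 454r + 51529 = 0, i.e. (r - 227)² = 0.
Repeated root r = 227; include an x factor for the second linearly independent solution.
General solution: y = (C₁ + C₂x)e^(227x).


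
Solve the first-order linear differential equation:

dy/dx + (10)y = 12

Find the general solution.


P(x) = 10, Q(x) = 12; integrating factor μ = e^(10x).
(μ y)' = 12e^(10x) ⇒ μ y = (6/5)e^(10x) + C.
Divide by μ: y = 6/5 + Ce^(-10x).


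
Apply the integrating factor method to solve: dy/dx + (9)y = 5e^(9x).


P(x) = 9 ⇒ μ = e^(9x).
(μ y)' = 5e^(18x) ⇒ μ y = (5/18)e^(18x) + C.
Divide by μ: y = (5/18)e^(9x) + Ce^(-9x).


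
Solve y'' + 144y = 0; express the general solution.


Characteristic equation: r² + 144 = 0.
Discriminant is negative; roots r = 0 ± 12i (complex conjugate pair).
General solution uses e^(α x)(C₁ cos(β x) + C₂ sin(β x)): y = C₁cos(12x) + C₂sin(12x).


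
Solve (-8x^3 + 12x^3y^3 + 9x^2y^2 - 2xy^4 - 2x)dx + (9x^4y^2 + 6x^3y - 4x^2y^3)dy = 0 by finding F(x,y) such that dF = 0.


Check exactness: ∂M/∂y = 36x^3y^2 + 18x^2y - 8xy^3 and ∂N/∂x = 36x^3y^2 + 18x^2y - 8xy^3; equal, so the equation is exact.
Integrate M with respect to x (treating y as constant): ∫M dx = -2x^4 + 3x^4y^3 + 3x^3y^2 - x^2y^4 - x^2 + h(y).
Differentiate w.r.t. y and set equal to N: all terms match, so h'(y) = 0 and h is a constant absorbed into C.
General solution: -2x^4 + 3x^4y^3 + 3x^3y^2 - x^2y^4 - x^2 = C.


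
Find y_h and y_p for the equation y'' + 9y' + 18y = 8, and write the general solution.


Characteristic roots of r² + 9r + 18 = 0 are -3, -6.
y_h = C₁e^(-3x) + C₂e^(-6x).
Constant forcing; try y_p = A. Then 18A = 8 ⇒ A = 4/9.
General solution: y = C₁e^(-3x) + C₂e^(-6x) + 4/9.


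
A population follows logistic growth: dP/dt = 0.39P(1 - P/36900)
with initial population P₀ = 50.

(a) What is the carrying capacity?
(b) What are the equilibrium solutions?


Logistic ODE dP/dt = 0.39P(1 - P/36900) has equilibria where dP/dt = 0, i.e. P = 0 or P = 36900.
The coefficient (1 - P/K) = 0 when P = K, identifying K = 36900 as the carrying capacity.
(a) K = 36900; (b) equilibria P = 0 and P = 36900.


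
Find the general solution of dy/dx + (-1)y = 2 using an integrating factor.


P(x) = -1 ⇒ μ = e^(-x).
(μ y)' = 2e^(-x) ⇒ μ y = -2e^(-x) + C.
Divide by μ: y = -2 + Ce^(x).


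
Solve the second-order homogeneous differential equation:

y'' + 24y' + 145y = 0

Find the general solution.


Characteristic equation: r² + 24r + 145 = 0.
Discriminant is negative; roots r = -12 ± 1i (complex conjugate pair).
General solution uses e^(α x)(C₁ cos(β x) + C₂ sin(β x)): y = e^(-12x)(C₁cos(x) + C₂sin(x)).
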